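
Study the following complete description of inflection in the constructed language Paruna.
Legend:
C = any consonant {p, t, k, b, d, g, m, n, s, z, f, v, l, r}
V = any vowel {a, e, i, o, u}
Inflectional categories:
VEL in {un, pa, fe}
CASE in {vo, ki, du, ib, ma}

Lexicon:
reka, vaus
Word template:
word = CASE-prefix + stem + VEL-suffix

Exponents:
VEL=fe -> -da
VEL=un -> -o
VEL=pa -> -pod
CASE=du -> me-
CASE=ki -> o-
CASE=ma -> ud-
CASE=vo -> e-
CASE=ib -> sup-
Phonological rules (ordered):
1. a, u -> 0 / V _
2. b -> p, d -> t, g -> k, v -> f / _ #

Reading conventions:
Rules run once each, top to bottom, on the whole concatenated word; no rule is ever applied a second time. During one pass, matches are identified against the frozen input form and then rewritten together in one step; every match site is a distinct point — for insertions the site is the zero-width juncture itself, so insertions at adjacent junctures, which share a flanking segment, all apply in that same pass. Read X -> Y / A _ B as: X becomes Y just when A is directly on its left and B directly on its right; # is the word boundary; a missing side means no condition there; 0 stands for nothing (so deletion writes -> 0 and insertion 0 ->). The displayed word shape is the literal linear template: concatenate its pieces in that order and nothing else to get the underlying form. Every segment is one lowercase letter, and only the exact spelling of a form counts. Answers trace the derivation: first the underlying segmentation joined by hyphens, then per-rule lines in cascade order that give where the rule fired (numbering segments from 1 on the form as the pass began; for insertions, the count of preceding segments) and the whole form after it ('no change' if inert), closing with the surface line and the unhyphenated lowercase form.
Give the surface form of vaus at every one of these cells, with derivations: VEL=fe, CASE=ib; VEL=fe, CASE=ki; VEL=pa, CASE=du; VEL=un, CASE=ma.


cell VEL=fe, CASE=ib:
underlying: sup-vaus-da
1. a, u -> 0 / V _: fires at position(s) 6: supvasda
2. b -> p, d -> t, g -> k, v -> f / _ #: no change
surface: supvasda

cell VEL=fe, CASE=ki:
underlying: o-vaus-da
1. a, u -> 0 / V _: fires at position(s) 4: ovasda
2. b -> p, d -> t, g -> k, v -> f / _ #: no change
surface: ovasda

cell VEL=pa, CASE=du:
underlying: me-vaus-pod
1. a, u -> 0 / V _: fires at position(s) 5: mevaspod
2. b -> p, d -> t, g -> k, v -> f / _ #: fires at position(s) 8: mevaspot
surface: mevaspot

cell VEL=un, CASE=ma:
underlying: ud-vaus-o
1. a, u -> 0 / V _: fires at position(s) 5: udvaso
2. b -> p, d -> t, g -> k, v -> f / _ #: no change
surface: udvaso


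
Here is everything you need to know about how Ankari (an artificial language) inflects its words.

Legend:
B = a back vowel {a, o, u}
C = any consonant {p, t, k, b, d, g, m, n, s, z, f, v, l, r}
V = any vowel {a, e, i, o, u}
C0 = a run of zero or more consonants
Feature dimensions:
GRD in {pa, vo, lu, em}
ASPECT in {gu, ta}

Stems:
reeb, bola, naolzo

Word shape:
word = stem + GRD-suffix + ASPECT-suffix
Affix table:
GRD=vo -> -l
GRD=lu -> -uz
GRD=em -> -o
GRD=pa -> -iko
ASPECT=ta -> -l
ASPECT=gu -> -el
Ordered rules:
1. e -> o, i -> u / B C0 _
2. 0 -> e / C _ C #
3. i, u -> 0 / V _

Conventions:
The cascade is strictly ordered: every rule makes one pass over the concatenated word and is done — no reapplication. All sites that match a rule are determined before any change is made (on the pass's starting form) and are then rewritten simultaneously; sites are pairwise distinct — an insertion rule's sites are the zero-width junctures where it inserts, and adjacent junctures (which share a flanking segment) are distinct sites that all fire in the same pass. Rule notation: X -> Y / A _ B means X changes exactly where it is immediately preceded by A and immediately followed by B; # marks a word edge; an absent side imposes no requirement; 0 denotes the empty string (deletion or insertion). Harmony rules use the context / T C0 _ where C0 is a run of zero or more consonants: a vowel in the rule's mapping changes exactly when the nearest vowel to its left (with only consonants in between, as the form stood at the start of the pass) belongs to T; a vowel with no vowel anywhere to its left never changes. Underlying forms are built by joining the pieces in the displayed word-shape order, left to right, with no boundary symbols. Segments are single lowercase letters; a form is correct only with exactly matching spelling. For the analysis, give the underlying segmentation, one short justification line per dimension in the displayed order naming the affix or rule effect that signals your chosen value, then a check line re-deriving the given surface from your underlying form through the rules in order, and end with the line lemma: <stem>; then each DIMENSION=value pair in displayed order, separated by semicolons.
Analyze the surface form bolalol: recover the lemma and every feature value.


underlying: bola-l-el
GRD=vo - signalled by the affix -l
ASPECT=gu - signalled by the affix -el
check: bolalel -> bolalol -> bolalol -> bolalol
lemma: bola; GRD=vo; ASPECT=gu


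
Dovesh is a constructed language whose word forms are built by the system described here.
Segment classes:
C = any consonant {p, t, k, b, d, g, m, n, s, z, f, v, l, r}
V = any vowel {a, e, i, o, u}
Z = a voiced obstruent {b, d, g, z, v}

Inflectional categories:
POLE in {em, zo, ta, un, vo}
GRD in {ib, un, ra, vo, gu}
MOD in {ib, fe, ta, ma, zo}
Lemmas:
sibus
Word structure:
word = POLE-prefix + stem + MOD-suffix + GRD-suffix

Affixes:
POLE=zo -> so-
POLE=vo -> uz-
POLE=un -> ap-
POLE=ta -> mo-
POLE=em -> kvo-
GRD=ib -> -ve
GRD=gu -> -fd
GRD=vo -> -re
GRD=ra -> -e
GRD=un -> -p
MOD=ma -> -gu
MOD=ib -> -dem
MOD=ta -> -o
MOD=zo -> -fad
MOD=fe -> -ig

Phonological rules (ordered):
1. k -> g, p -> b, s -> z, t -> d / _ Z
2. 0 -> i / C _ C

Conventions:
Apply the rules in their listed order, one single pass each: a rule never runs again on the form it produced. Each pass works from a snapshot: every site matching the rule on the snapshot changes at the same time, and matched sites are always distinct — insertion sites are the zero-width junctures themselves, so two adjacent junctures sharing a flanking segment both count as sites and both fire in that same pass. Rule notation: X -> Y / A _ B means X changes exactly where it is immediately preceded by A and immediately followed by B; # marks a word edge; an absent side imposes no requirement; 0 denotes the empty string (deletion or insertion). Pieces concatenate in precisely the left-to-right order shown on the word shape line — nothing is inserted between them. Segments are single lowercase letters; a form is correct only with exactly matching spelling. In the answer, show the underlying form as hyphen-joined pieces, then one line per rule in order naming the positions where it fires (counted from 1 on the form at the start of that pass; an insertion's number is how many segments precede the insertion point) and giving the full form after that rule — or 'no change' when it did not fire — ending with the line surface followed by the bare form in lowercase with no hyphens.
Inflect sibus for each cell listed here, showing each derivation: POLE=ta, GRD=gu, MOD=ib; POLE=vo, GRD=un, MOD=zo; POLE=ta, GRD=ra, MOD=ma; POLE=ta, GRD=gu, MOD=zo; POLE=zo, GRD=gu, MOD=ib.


cell POLE=ta, GRD=gu, MOD=ib:
underlying: mo-sibus-dem-fd
1. k -> g, p -> b, s -> z, t -> d / _ Z: fires at position(s) 7: mosibuzdemfd
2. 0 -> i / C _ C: inserts after position(s) 7, 10, 11: mosibuzidemifid
surface: mosibuzidemifid

cell POLE=vo, GRD=un, MOD=zo:
underlying: uz-sibus-fad-p
1. k -> g, p -> b, s -> z, t -> d / _ Z: no change
2. 0 -> i / C _ C: inserts after position(s) 2, 7, 10: uzisibusifadip
surface: uzisibusifadip

cell POLE=ta, GRD=ra, MOD=ma:
underlying: mo-sibus-gu-e
1. k -> g, p -> b, s -> z, t -> d / _ Z: fires at position(s) 7: mosibuzgue
2. 0 -> i / C _ C: inserts after position(s) 7: mosibuzigue
surface: mosibuzigue

cell POLE=ta, GRD=gu, MOD=zo:
underlying: mo-sibus-fad-fd
1. k -> g, p -> b, s -> z, t -> d / _ Z: no change
2. 0 -> i / C _ C: inserts after position(s) 7, 10, 11: mosibusifadifid
surface: mosibusifadifid

cell POLE=zo, GRD=gu, MOD=ib:
underlying: so-sibus-dem-fd
1. k -> g, p -> b, s -> z, t -> d / _ Z: fires at position(s) 7: sosibuzdemfd
2. 0 -> i / C _ C: inserts after position(s) 7, 10, 11: sosibuzidemifid
surface: sosibuzidemifid


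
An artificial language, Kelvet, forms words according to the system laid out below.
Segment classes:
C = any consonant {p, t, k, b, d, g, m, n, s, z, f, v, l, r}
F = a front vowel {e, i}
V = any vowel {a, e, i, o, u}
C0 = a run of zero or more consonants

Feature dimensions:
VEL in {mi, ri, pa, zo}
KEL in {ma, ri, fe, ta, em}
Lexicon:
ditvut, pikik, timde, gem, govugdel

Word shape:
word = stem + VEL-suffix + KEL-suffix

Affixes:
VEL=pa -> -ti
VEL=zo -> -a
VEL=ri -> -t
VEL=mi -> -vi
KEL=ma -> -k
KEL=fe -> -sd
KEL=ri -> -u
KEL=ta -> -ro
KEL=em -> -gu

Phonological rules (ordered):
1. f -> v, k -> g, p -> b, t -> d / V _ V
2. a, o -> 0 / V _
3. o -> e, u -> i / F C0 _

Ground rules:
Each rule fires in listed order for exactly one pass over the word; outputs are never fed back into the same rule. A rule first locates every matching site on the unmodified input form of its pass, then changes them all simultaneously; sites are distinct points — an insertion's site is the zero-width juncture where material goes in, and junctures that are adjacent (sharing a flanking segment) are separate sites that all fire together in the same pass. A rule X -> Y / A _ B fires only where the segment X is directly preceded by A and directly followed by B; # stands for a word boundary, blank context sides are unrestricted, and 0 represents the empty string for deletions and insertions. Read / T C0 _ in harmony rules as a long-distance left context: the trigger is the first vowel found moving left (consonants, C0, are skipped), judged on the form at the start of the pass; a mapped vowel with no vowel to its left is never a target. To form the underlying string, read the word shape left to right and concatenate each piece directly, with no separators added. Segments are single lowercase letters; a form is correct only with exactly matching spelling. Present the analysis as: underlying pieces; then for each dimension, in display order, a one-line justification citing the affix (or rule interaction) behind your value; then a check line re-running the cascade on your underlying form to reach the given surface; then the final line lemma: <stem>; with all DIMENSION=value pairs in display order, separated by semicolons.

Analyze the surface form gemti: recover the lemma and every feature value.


underlying: gem-t-u
VEL=ri - signalled by the affix -t
KEL=ri - signalled by the affix -u
check: gemtu -> gemtu -> gemtu -> gemti
lemma: gem; VEL=ri; KEL=ri


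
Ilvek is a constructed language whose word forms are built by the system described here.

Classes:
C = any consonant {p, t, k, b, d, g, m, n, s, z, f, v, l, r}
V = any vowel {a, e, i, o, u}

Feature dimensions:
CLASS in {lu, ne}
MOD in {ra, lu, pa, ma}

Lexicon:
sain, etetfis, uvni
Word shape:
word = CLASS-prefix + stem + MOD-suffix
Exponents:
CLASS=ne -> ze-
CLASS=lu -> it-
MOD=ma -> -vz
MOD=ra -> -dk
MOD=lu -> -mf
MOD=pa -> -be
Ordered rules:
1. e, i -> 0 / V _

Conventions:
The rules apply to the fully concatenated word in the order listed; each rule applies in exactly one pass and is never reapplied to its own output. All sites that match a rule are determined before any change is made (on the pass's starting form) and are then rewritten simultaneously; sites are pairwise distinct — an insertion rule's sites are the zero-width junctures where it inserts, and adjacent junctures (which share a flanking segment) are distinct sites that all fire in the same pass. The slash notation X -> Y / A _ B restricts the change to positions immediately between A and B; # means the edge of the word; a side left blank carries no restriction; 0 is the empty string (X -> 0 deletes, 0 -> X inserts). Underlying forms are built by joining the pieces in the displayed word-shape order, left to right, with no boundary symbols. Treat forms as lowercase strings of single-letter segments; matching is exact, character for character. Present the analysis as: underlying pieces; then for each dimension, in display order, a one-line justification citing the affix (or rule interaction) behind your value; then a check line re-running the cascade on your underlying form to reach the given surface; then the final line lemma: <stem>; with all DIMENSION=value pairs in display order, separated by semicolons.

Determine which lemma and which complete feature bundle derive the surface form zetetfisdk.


underlying: ze-etetfis-dk
CLASS=ne - signalled by the affix ze-
MOD=ra - signalled by the affix -dk
check: zeetetfisdk -> zetetfisdk
lemma: etetfis; CLASS=ne; MOD=ra


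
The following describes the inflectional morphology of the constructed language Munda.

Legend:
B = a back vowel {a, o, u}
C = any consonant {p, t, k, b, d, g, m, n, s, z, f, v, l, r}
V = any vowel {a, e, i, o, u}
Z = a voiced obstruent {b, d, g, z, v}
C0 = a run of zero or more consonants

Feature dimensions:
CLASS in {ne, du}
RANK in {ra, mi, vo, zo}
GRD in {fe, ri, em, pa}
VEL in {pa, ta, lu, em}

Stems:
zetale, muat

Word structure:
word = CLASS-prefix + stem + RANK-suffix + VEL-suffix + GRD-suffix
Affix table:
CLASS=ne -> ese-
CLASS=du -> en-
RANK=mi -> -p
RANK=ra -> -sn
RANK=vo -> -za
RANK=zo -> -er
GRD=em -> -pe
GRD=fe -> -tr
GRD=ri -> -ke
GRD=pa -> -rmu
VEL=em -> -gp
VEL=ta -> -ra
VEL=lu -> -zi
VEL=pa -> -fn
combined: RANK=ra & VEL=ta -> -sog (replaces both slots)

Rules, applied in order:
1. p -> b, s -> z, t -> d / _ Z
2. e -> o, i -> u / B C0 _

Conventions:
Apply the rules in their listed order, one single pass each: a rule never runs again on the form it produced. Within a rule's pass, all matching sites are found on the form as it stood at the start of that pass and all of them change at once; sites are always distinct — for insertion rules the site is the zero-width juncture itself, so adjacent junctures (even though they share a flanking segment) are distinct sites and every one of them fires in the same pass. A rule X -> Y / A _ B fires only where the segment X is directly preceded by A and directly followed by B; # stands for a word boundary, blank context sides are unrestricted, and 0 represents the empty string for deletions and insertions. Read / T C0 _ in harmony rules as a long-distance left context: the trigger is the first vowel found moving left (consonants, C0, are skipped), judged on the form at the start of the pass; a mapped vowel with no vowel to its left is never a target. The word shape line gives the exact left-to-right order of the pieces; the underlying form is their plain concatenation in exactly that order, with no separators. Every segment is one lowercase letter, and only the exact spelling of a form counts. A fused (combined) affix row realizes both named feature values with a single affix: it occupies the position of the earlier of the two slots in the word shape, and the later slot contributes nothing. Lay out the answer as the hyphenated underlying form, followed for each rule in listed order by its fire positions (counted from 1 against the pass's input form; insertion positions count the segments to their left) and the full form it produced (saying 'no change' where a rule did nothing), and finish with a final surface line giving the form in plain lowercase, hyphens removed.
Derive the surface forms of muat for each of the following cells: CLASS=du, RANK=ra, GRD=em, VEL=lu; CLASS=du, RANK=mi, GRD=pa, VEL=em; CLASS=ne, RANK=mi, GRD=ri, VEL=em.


cell CLASS=du, RANK=ra, GRD=em, VEL=lu:
underlying: en-muat-sn-zi-pe
1. p -> b, s -> z, t -> d / _ Z: no change
2. e -> o, i -> u / B C0 _: fires at position(s) 10: enmuatsnzupe
surface: enmuatsnzupe

cell CLASS=du, RANK=mi, GRD=pa, VEL=em:
underlying: en-muat-p-gp-rmu
1. p -> b, s -> z, t -> d / _ Z: fires at position(s) 7: enmuatbgprmu
2. e -> o, i -> u / B C0 _: no change
surface: enmuatbgprmu

cell CLASS=ne, RANK=mi, GRD=ri, VEL=em:
underlying: ese-muat-p-gp-ke
1. p -> b, s -> z, t -> d / _ Z: fires at position(s) 8: esemuatbgpke
2. e -> o, i -> u / B C0 _: fires at position(s) 12: esemuatbgpko
surface: esemuatbgpko


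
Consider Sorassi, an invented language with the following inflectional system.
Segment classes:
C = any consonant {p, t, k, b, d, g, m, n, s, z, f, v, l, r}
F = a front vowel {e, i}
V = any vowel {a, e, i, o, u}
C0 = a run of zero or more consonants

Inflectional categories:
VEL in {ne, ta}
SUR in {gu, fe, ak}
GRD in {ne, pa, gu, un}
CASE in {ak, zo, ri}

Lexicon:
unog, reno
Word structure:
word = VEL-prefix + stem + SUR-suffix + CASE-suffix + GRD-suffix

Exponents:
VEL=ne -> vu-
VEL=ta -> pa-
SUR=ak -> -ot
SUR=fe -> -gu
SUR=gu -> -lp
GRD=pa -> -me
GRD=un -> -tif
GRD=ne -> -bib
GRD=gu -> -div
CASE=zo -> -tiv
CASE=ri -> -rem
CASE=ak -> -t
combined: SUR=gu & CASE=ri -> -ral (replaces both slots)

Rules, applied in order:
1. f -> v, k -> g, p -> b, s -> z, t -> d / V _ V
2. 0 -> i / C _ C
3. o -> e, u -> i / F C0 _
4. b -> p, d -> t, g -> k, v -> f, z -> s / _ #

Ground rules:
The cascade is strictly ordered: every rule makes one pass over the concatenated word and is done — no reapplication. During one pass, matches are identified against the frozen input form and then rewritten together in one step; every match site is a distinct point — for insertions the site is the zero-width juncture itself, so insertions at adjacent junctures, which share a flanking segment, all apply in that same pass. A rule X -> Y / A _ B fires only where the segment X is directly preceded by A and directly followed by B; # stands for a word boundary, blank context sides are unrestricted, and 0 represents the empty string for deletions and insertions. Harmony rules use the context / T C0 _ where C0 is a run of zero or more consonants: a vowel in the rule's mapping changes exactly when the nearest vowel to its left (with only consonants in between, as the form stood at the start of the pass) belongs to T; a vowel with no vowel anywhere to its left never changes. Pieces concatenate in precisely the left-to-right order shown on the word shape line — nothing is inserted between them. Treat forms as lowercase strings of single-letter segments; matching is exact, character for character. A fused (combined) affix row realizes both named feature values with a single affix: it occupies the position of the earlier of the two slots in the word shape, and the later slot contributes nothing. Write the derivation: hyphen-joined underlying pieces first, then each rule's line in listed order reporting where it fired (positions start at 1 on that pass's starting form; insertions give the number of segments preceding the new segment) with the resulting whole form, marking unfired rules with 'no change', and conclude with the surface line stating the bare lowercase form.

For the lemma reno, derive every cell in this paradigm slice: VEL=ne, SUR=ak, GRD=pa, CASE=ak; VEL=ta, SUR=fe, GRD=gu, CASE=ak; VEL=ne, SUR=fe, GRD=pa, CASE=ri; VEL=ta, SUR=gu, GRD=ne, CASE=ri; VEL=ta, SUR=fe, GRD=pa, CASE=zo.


cell VEL=ne, SUR=ak, GRD=pa, CASE=ak:
underlying: vu-reno-ot-t-me
1. f -> v, k -> g, p -> b, s -> z, t -> d / V _ V: no change
2. 0 -> i / C _ C: inserts after position(s) 8, 9: vurenootitime
3. o -> e, u -> i / F C0 _: fires at position(s) 6: vureneotitime
4. b -> p, d -> t, g -> k, v -> f, z -> s / _ #: no change
surface: vureneotitime

cell VEL=ta, SUR=fe, GRD=gu, CASE=ak:
underlying: pa-reno-gu-t-div
1. f -> v, k -> g, p -> b, s -> z, t -> d / V _ V: no change
2. 0 -> i / C _ C: inserts after position(s) 9: parenogutidiv
3. o -> e, u -> i / F C0 _: fires at position(s) 6: parenegutidiv
4. b -> p, d -> t, g -> k, v -> f, z -> s / _ #: fires at position(s) 13: parenegutidif
surface: parenegutidif

cell VEL=ne, SUR=fe, GRD=pa, CASE=ri:
underlying: vu-reno-gu-rem-me
1. f -> v, k -> g, p -> b, s -> z, t -> d / V _ V: no change
2. 0 -> i / C _ C: inserts after position(s) 11: vurenoguremime
3. o -> e, u -> i / F C0 _: fires at position(s) 6: vureneguremime
4. b -> p, d -> t, g -> k, v -> f, z -> s / _ #: no change
surface: vureneguremime

cell VEL=ta, SUR=gu, GRD=ne, CASE=ri:
underlying: pa-reno-ral-bib
1. f -> v, k -> g, p -> b, s -> z, t -> d / V _ V: no change
2. 0 -> i / C _ C: inserts after position(s) 9: parenoralibib
3. o -> e, u -> i / F C0 _: fires at position(s) 6: pareneralibib
4. b -> p, d -> t, g -> k, v -> f, z -> s / _ #: fires at position(s) 13: pareneralibip
surface: pareneralibip

cell VEL=ta, SUR=fe, GRD=pa, CASE=zo:
underlying: pa-reno-gu-tiv-me
1. f -> v, k -> g, p -> b, s -> z, t -> d / V _ V: fires at position(s) 9: parenogudivme
2. 0 -> i / C _ C: inserts after position(s) 11: parenogudivime
3. o -> e, u -> i / F C0 _: fires at position(s) 6: parenegudivime
4. b -> p, d -> t, g -> k, v -> f, z -> s / _ #: no change
surface: parenegudivime


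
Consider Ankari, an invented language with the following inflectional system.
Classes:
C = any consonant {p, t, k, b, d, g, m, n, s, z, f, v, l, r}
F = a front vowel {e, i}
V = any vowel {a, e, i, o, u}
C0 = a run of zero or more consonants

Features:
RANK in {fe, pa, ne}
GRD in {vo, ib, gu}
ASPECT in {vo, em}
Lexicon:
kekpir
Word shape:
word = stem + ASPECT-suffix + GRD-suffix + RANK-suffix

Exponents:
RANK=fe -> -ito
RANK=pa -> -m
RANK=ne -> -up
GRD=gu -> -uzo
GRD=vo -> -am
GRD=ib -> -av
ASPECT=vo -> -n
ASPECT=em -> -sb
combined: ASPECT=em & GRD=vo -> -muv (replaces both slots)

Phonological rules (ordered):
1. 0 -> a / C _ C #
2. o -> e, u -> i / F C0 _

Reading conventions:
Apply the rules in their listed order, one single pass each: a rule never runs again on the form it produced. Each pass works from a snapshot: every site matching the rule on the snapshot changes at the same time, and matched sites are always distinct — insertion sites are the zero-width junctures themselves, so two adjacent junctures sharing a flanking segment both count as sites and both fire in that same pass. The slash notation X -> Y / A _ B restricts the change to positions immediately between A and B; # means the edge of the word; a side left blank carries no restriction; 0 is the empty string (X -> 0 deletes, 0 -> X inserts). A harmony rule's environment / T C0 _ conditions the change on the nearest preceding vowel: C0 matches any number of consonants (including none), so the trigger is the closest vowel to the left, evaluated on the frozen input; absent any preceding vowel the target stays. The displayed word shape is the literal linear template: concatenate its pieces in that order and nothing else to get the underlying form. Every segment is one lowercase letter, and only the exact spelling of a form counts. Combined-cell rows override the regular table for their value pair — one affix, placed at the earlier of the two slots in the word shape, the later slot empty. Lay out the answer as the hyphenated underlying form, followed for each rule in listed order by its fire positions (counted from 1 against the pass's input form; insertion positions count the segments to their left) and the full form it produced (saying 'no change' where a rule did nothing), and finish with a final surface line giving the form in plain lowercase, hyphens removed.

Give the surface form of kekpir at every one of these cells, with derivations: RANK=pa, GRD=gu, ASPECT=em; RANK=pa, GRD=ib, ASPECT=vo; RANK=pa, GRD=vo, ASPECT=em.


cell RANK=pa, GRD=gu, ASPECT=em:
underlying: kekpir-sb-uzo-m
1. 0 -> a / C _ C #: no change
2. o -> e, u -> i / F C0 _: fires at position(s) 9: kekpirsbizom
surface: kekpirsbizom

cell RANK=pa, GRD=ib, ASPECT=vo:
underlying: kekpir-n-av-m
1. 0 -> a / C _ C #: inserts after position(s) 9: kekpirnavam
2. o -> e, u -> i / F C0 _: no change
surface: kekpirnavam

cell RANK=pa, GRD=vo, ASPECT=em:
underlying: kekpir-muv-m
1. 0 -> a / C _ C #: inserts after position(s) 9: kekpirmuvam
2. o -> e, u -> i / F C0 _: fires at position(s) 8: kekpirmivam
surface: kekpirmivam


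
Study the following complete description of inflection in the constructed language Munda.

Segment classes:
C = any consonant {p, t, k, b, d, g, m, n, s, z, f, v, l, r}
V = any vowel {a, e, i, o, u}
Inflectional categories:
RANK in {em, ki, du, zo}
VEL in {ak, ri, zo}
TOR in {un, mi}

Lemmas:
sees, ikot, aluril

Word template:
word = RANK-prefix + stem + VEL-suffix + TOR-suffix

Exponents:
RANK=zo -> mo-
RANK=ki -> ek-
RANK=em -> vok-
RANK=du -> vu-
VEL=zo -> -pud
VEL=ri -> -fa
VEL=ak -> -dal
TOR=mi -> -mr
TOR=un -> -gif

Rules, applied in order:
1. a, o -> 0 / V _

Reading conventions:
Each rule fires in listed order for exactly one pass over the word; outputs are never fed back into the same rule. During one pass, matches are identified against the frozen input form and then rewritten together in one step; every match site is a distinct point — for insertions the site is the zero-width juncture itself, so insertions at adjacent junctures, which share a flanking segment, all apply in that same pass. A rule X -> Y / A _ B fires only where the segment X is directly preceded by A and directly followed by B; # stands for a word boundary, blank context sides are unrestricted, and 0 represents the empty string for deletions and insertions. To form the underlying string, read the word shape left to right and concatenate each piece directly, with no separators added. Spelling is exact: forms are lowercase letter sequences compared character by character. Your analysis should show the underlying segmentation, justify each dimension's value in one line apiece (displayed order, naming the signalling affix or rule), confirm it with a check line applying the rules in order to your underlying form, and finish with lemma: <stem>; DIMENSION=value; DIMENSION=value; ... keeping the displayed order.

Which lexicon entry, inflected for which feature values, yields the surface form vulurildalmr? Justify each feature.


underlying: vu-aluril-dal-mr
RANK=du - signalled by the affix vu-
VEL=ak - signalled by the affix -dal
TOR=mi - signalled by the affix -mr
check: vualurildalmr -> vulurildalmr
lemma: aluril; RANK=du; VEL=ak; TOR=mi


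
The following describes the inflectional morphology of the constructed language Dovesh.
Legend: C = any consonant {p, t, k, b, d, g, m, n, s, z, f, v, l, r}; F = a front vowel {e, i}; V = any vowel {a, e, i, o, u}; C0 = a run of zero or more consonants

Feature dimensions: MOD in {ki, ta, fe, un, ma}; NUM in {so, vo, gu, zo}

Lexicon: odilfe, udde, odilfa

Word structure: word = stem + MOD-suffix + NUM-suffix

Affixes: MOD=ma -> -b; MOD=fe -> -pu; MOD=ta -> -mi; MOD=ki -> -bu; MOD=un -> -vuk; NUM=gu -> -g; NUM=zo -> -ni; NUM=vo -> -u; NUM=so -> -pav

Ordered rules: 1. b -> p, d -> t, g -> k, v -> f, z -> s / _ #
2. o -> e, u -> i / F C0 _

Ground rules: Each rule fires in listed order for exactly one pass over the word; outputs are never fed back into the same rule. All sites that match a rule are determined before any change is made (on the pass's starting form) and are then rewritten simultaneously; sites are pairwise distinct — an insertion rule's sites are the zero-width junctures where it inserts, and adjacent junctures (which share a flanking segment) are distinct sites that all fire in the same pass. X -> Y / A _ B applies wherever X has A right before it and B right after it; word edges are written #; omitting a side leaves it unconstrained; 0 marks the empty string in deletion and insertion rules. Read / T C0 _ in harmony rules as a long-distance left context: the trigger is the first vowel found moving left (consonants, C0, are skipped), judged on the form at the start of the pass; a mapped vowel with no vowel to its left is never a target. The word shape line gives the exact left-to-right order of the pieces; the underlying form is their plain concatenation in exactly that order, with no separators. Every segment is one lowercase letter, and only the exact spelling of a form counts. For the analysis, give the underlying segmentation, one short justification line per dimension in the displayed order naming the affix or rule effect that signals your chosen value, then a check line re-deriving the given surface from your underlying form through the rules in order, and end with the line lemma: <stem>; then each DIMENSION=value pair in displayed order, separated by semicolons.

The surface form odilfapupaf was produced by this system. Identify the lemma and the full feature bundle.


underlying: odilfa-pu-pav
MOD=fe - signalled by the affix -pu
NUM=so - signalled by the affix -pav
check: odilfapupav -> odilfapupaf -> odilfapupaf
lemma: odilfa; MOD=fe; NUM=so


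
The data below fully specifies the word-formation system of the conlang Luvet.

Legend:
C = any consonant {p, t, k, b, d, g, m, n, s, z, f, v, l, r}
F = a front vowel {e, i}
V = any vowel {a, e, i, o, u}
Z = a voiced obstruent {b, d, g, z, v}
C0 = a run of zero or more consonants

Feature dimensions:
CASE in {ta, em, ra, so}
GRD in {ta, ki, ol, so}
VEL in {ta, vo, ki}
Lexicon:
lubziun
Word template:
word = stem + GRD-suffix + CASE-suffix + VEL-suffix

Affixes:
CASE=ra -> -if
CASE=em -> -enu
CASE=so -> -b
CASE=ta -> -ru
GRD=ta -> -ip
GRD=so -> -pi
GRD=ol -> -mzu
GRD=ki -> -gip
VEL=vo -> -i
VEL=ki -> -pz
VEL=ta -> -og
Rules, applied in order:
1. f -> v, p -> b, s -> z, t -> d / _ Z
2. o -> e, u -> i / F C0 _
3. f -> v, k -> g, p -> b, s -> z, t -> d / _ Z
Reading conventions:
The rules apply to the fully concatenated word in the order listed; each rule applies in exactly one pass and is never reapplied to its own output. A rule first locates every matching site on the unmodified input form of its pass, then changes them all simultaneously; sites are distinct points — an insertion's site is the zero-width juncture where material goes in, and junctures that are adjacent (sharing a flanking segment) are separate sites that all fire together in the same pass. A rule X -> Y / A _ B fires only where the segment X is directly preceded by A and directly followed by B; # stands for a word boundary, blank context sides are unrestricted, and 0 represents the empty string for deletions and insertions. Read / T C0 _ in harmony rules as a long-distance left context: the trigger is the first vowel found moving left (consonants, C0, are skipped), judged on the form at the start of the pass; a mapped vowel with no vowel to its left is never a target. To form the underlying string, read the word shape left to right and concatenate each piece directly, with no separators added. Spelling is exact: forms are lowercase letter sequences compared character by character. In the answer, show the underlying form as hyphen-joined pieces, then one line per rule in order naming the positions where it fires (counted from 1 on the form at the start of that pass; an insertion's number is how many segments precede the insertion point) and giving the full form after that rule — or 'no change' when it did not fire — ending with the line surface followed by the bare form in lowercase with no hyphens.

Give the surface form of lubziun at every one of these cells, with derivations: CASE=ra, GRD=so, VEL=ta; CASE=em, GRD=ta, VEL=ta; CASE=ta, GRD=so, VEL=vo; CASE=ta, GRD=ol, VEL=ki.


cell CASE=ra, GRD=so, VEL=ta:
underlying: lubziun-pi-if-og
1. f -> v, p -> b, s -> z, t -> d / _ Z: no change
2. o -> e, u -> i / F C0 _: fires at position(s) 6, 12: lubziinpiifeg
3. f -> v, k -> g, p -> b, s -> z, t -> d / _ Z: no change
surface: lubziinpiifeg

cell CASE=em, GRD=ta, VEL=ta:
underlying: lubziun-ip-enu-og
1. f -> v, p -> b, s -> z, t -> d / _ Z: no change
2. o -> e, u -> i / F C0 _: fires at position(s) 6, 12: lubziinipeniog
3. f -> v, k -> g, p -> b, s -> z, t -> d / _ Z: no change
surface: lubziinipeniog

cell CASE=ta, GRD=so, VEL=vo:
underlying: lubziun-pi-ru-i
1. f -> v, p -> b, s -> z, t -> d / _ Z: no change
2. o -> e, u -> i / F C0 _: fires at position(s) 6, 11: lubziinpirii
3. f -> v, k -> g, p -> b, s -> z, t -> d / _ Z: no change
surface: lubziinpirii

cell CASE=ta, GRD=ol, VEL=ki:
underlying: lubziun-mzu-ru-pz
1. f -> v, p -> b, s -> z, t -> d / _ Z: fires at position(s) 13: lubziunmzurubz
2. o -> e, u -> i / F C0 _: fires at position(s) 6: lubziinmzurubz
3. f -> v, k -> g, p -> b, s -> z, t -> d / _ Z: no change
surface: lubziinmzurubz


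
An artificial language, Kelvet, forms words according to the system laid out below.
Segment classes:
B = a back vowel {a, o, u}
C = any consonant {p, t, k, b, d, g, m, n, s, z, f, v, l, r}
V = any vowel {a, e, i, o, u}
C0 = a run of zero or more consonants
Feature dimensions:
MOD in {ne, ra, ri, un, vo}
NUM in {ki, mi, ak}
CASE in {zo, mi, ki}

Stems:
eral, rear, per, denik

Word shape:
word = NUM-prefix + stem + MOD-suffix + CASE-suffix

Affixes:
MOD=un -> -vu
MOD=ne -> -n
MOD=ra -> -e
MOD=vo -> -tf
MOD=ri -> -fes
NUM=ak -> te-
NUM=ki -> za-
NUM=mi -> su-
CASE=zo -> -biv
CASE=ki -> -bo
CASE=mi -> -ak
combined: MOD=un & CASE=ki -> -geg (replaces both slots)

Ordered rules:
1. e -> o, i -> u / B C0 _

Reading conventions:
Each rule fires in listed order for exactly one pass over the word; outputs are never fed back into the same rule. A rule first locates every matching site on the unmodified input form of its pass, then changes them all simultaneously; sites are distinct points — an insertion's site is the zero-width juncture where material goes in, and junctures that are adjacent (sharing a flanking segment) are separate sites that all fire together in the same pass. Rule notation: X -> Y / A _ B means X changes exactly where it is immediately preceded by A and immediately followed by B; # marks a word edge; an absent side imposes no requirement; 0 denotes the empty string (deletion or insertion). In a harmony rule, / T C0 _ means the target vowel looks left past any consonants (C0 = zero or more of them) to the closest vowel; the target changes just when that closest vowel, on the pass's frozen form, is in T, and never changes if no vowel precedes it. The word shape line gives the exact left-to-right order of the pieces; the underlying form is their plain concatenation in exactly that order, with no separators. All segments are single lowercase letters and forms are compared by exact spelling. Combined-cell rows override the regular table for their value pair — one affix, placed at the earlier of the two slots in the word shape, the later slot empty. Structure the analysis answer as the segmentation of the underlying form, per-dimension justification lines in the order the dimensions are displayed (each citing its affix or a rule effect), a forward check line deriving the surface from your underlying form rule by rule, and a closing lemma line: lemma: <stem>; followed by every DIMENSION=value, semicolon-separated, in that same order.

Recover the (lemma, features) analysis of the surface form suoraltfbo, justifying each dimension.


underlying: su-eral-tf-bo
MOD=vo - signalled by the affix -tf
NUM=mi - signalled by the affix su-
CASE=ki - signalled by the affix -bo
check: sueraltfbo -> suoraltfbo
lemma: eral; MOD=vo; NUM=mi; CASE=ki


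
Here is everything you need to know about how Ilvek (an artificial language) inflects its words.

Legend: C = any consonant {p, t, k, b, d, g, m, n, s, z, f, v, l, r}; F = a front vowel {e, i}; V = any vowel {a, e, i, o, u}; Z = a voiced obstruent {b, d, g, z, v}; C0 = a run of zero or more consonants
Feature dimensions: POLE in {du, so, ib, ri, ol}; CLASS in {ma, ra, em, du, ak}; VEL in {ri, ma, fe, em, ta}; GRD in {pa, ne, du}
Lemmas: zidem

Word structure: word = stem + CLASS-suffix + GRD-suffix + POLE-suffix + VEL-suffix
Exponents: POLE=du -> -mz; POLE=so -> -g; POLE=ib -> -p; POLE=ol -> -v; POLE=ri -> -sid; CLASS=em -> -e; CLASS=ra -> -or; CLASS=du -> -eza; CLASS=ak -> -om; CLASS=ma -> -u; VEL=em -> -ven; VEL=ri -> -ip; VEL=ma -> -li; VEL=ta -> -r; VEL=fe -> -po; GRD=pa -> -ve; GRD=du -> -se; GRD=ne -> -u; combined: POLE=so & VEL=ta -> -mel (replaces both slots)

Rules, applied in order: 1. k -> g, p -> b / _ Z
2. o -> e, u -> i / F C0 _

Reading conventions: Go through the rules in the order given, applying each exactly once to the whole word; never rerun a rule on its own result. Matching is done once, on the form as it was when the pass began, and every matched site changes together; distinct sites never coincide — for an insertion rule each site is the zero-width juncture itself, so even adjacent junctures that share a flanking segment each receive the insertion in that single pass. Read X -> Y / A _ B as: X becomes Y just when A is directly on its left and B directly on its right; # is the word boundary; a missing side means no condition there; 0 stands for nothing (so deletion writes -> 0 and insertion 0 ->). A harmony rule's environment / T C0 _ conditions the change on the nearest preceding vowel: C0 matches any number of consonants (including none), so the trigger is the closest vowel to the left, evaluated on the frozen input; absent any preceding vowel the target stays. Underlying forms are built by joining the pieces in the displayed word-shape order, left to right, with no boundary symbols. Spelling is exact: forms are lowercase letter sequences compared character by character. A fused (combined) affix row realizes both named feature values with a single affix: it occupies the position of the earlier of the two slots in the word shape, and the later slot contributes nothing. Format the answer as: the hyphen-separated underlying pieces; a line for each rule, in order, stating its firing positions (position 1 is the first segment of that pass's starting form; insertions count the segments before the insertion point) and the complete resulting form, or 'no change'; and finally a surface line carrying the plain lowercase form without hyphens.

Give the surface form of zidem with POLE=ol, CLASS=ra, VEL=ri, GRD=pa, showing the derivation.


underlying: zidem-or-ve-v-ip
1. k -> g, p -> b / _ Z: no change
2. o -> e, u -> i / F C0 _: fires at position(s) 6: zidemervevip
surface: zidemervevip


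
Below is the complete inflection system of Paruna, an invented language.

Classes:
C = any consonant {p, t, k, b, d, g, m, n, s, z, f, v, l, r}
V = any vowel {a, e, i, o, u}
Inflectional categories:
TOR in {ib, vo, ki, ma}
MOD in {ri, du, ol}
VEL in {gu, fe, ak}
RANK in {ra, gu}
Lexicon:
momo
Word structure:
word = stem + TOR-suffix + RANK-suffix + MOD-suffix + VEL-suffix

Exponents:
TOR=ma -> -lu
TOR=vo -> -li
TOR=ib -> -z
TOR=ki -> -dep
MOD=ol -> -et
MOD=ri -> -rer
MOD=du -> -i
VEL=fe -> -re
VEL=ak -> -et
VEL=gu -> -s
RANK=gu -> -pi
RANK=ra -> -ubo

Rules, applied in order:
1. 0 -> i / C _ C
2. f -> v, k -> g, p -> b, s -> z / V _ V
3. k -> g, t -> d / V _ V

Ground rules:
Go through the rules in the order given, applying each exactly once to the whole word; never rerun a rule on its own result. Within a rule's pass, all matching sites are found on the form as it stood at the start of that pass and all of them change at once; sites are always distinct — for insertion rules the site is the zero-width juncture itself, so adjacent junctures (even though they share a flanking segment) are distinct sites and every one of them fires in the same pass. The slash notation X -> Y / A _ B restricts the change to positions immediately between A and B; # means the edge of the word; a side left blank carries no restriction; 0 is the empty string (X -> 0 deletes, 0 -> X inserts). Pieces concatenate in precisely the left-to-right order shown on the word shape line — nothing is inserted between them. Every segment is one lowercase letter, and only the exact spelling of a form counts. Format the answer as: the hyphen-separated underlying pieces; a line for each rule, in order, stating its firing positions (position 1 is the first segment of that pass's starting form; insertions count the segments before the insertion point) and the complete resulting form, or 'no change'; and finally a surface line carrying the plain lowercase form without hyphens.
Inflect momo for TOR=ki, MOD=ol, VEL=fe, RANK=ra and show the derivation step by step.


underlying: momo-dep-ubo-et-re
1. 0 -> i / C _ C: inserts after position(s) 12: momodepuboetire
2. f -> v, k -> g, p -> b, s -> z / V _ V: fires at position(s) 7: momodebuboetire
3. k -> g, t -> d / V _ V: fires at position(s) 12: momodebuboedire
surface: momodebuboedire
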